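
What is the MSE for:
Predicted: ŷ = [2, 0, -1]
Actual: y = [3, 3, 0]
MSE = 3.667

MSE = (1/3)((2-3)² + (0-3)² + (-1-0)²) = (1/3)(1 + 9 + 1) = 3.667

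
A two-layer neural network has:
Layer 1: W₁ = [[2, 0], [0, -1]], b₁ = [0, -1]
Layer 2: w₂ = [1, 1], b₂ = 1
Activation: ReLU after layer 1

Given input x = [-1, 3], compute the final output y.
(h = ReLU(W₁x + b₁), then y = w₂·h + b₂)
y = 1

Layer 1 pre-activation: z₁ = [-2, -4]
After ReLU: h = [0, 0]
Layer 2 output: y = 1×0 + 1×0 + 1 = 1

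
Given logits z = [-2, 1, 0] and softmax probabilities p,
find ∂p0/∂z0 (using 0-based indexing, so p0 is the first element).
∂p0/∂z0 = 0.03389

p = softmax(z) = [0.03512, 0.7054, 0.2595]
p0 = 0.03512

∂p0/∂z0 = p0(1 - p0) = 0.03512 × (1 - 0.03512) = 0.03389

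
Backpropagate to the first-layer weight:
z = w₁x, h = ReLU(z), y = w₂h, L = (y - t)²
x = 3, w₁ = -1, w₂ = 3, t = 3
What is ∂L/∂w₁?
∂L/∂w₁ = 0

Forward pass:
z = w₁x = -1×3 = -3
h = ReLU(-3) = 0
y = w₂h = 3×0 = 0

Backward pass:
∂L/∂y = 2(y - t) = 2(0 - 3) = -6
∂y/∂h = w₂ = 3
∂h/∂z = 0 (ReLU derivative)
∂z/∂w₁ = x = 3

∂L/∂w₁ = -6 × 3 × 0 × 3 = 0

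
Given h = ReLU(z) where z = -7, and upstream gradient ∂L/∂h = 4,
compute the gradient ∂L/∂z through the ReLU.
∂L/∂z = 0

h = ReLU(-7) = 0
Since z < 0: ∂h/∂z = 0
∂L/∂z = ∂L/∂h · ∂h/∂z = 4 × 0 = 0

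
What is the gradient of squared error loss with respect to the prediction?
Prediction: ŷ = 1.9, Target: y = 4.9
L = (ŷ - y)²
∂L/∂ŷ = -6.0

∂L/∂ŷ = 2(ŷ - y) = 2(1.9 - 4.9) = 2(-3.0) = -6.0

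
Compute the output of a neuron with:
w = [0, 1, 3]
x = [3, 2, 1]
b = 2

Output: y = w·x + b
y = 7

y = (0)(3) + (1)(2) + (3)(1) + 2 = 7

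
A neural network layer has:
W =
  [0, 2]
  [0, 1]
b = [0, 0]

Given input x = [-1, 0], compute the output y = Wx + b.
y = [0, 0]

Wx = [0×-1 + 2×0, 0×-1 + 1×0]
   = [0, 0]
y = Wx + b = [0 + 0, 0 + 0] = [0, 0]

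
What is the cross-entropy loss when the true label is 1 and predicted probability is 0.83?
L = 0.1863

L = -1·log(0.83) - 0·log(0.17) = -log(0.83) = 0.1863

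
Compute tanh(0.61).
0.5441

tanh(0.61) = (e^(0.61) - e^(-0.61))/(e^(0.61) + e^(-0.61)) = 0.5441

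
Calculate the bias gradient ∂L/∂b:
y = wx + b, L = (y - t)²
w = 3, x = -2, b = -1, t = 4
∂L/∂b = -22

y = wx + b = (3)(-2) + -1 = -7
∂L/∂y = 2(y - t) = 2(-7 - 4) = -22
∂y/∂b = 1
∂L/∂b = ∂L/∂y · ∂y/∂b = -22 × 1 = -22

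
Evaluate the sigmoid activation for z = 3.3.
0.9644

sigmoid(3.3) = 1/(1 + e^(-3.3)) = 1/(1 + 0.03688) = 0.9644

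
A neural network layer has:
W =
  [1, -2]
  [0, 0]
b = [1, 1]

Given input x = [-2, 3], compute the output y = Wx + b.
y = [-7, 1]

Wx = [1×-2 + -2×3, 0×-2 + 0×3]
   = [-8, 0]
y = Wx + b = [-8 + 1, 0 + 1] = [-7, 1]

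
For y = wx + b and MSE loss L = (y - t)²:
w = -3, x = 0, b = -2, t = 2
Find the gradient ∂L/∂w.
∂L/∂w = 0

y = wx + b = (-3)(0) + -2 = -2
∂L/∂y = 2(y - t) = 2(-2 - 2) = -8
∂y/∂w = x = 0
∂L/∂w = ∂L/∂y · ∂y/∂w = -8 × 0 = 0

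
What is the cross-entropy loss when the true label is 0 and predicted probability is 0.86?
L = 1.966

L = -0·log(0.86) - 1·log(0.14) = -log(0.14) = 1.966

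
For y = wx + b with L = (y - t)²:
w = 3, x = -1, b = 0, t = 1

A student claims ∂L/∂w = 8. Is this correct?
Correct

y = (3)(-1) + 0 = -3
∂L/∂y = 2(y - t) = 2(-3 - 1) = -8
∂y/∂w = x = -1
∂L/∂w = -8 × -1 = 8

Claimed value: 8
Correct: The correct gradient is 8.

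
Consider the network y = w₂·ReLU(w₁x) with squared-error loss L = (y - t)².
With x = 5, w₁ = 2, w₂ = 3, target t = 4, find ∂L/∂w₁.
∂L/∂w₁ = 780

Forward pass:
z = w₁x = 2×5 = 10
h = ReLU(10) = 10
y = w₂h = 3×10 = 30

Backward pass:
∂L/∂y = 2(y - t) = 2(30 - 4) = 52
∂y/∂h = w₂ = 3
∂h/∂z = 1 (ReLU derivative)
∂z/∂w₁ = x = 5

∂L/∂w₁ = 52 × 3 × 1 × 5 = 780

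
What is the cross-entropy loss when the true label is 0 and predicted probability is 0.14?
L = 0.1508

L = -0·log(0.14) - 1·log(0.86) = -log(0.86) = 0.1508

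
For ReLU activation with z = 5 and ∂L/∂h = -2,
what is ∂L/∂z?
∂L/∂z = -2

h = ReLU(5) = 5
Since z > 0: ∂h/∂z = 1
∂L/∂z = ∂L/∂h · ∂h/∂z = -2 × 1 = -2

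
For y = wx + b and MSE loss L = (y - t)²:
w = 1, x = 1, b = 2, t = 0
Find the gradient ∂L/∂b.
∂L/∂b = 6

y = wx + b = (1)(1) + 2 = 3
∂L/∂y = 2(y - t) = 2(3 - 0) = 6
∂y/∂b = 1
∂L/∂b = ∂L/∂y · ∂y/∂b = 6 × 1 = 6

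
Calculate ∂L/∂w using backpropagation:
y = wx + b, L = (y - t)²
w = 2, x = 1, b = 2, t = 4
∂L/∂w = 0

y = wx + b = (2)(1) + 2 = 4
∂L/∂y = 2(y - t) = 2(4 - 4) = 0
∂y/∂w = x = 1
∂L/∂w = ∂L/∂y · ∂y/∂w = 0 × 1 = 0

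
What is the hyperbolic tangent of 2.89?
0.9938

tanh(2.89) = (e^(2.89) - e^(-2.89))/(e^(2.89) + e^(-2.89)) = 0.9938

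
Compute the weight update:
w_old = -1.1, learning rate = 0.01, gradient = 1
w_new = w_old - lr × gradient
w_new = -1.11

w_new = w - η·∂L/∂w = -1.1 - 0.01×(1) = -1.1 - (0.01) = -1.11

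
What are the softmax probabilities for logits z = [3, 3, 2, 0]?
p = [0.4136, 0.4136, 0.1522, 0.0206]

exp(z) = [20.09, 20.09, 7.389, 1]
Sum = 48.56
p = [0.4136, 0.4136, 0.1522, 0.0206]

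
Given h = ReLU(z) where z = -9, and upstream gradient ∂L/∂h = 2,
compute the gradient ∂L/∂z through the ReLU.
∂L/∂z = 0

h = ReLU(-9) = 0
Since z < 0: ∂h/∂z = 0
∂L/∂z = ∂L/∂h · ∂h/∂z = 2 × 0 = 0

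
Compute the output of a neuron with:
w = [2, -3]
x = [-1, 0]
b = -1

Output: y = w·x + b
y = -3

y = (2)(-1) + (-3)(0) + -1 = -3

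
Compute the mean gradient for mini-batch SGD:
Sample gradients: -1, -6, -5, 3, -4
Average gradient = -2.6

Average = (1/5)(-1 + -6 + -5 + 3 + -4) = -13/5 = -2.6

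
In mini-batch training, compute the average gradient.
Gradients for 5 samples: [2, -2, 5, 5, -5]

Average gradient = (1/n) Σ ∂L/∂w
Average gradient = 1

Average = (1/5)(2 + -2 + 5 + 5 + -5) = 5/5 = 1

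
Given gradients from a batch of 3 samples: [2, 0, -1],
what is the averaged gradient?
Average gradient = 0.3333

Average = (1/3)(2 + 0 + -1) = 1/3 = 0.3333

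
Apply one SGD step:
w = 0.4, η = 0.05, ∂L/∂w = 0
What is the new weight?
w_new = 0.4

w_new = w - η·∂L/∂w = 0.4 - 0.05×(0) = 0.4 - (0) = 0.4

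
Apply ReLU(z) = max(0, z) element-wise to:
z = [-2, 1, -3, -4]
h = [0, 1, 0, 0]

ReLU applied element-wise: max(0,-2)=0, max(0,1)=1, max(0,-3)=0, max(0,-4)=0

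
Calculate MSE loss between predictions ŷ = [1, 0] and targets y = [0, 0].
MSE = 0.5

MSE = (1/2)((1-0)² + (0-0)²) = (1/2)(1 + 0) = 0.5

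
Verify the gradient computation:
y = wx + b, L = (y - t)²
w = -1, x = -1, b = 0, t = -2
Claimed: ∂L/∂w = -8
Incorrect

y = (-1)(-1) + 0 = 1
∂L/∂y = 2(y - t) = 2(1 - -2) = 6
∂y/∂w = x = -1
∂L/∂w = 6 × -1 = -6

Claimed value: -8
Incorrect: The correct gradient is -6.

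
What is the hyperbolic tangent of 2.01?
0.9647

tanh(2.01) = (e^(2.01) - e^(-2.01))/(e^(2.01) + e^(-2.01)) = 0.9647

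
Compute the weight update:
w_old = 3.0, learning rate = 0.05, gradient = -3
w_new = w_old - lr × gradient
w_new = 3.15

w_new = w - η·∂L/∂w = 3.0 - 0.05×(-3) = 3.0 - (-0.15) = 3.15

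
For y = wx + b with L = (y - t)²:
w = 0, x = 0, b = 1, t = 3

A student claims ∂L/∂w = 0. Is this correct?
Correct

y = (0)(0) + 1 = 1
∂L/∂y = 2(y - t) = 2(1 - 3) = -4
∂y/∂w = x = 0
∂L/∂w = -4 × 0 = 0

Claimed value: 0
Correct: The correct gradient is 0.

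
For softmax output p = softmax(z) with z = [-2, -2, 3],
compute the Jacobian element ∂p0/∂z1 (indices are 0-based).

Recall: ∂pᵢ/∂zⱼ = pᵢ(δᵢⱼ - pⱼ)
∂p0/∂z1 = -4.42e-05

p = softmax(z) = [0.006648, 0.006648, 0.9867]
p0 = 0.006648, p1 = 0.006648

∂p0/∂z1 = -p0 × p1 = -0.006648 × 0.006648 = -4.42e-05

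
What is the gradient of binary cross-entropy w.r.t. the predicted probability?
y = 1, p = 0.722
∂L/∂p = -1.385

∂L/∂p = -y/p + (1-y)/(1-p) = -1/0.722 + 0 = -1.385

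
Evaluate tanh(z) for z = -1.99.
-0.9633

tanh(-1.99) = (e^(-1.99) - e^(1.99))/(e^(-1.99) + e^(1.99)) = -0.9633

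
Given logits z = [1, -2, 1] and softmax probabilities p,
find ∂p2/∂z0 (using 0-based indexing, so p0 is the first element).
∂p2/∂z0 = -0.238

p = softmax(z) = [0.4879, 0.02429, 0.4879]
p2 = 0.4879, p0 = 0.4879

∂p2/∂z0 = -p2 × p0 = -0.4879 × 0.4879 = -0.238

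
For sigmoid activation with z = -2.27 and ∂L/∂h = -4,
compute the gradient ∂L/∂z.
∂L/∂z = -0.3395

σ(-2.27) = 0.09364
σ'(-2.27) = σ(-2.27)(1 - σ(-2.27)) = 0.09364 × 0.9064 = 0.08487
∂L/∂z = ∂L/∂h · σ'(z) = -4 × 0.08487 = -0.3395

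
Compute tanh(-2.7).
-0.991

tanh(-2.7) = (e^(-2.7) - e^(2.7))/(e^(-2.7) + e^(2.7)) = -0.991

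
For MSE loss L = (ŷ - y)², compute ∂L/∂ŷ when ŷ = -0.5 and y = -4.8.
∂L/∂ŷ = 8.6

∂L/∂ŷ = 2(ŷ - y) = 2(-0.5 - -4.8) = 2(4.3) = 8.6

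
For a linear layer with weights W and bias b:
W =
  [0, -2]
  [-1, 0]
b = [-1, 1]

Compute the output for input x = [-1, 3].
y = [-7, 2]

Wx = [0×-1 + -2×3, -1×-1 + 0×3]
   = [-6, 1]
y = Wx + b = [-6 + -1, 1 + 1] = [-7, 2]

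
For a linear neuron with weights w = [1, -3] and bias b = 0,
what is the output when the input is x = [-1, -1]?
y = 2

y = (1)(-1) + (-3)(-1) + 0 = 2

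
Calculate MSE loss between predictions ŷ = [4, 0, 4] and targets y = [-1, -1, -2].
MSE = 20.67

MSE = (1/3)((4--1)² + (0--1)² + (4--2)²) = (1/3)(25 + 1 + 36) = 20.67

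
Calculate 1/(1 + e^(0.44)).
0.3917

sigmoid(-0.44) = 1/(1 + e^(0.44)) = 1/(1 + 1.553) = 0.3917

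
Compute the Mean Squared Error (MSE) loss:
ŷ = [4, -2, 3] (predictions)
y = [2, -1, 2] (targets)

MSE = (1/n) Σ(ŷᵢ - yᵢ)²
MSE = 2

MSE = (1/3)((4-2)² + (-2--1)² + (3-2)²) = (1/3)(4 + 1 + 1) = 2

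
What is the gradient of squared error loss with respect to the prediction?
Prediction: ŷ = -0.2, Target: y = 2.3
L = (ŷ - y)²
∂L/∂ŷ = -5.0

∂L/∂ŷ = 2(ŷ - y) = 2(-0.2 - 2.3) = 2(-2.5) = -5.0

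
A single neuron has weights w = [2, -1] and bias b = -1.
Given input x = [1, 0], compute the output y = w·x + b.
y = 1

y = (2)(1) + (-1)(0) + -1 = 1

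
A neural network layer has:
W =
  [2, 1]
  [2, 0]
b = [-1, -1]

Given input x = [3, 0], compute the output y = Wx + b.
y = [5, 5]

Wx = [2×3 + 1×0, 2×3 + 0×0]
   = [6, 6]
y = Wx + b = [6 + -1, 6 + -1] = [5, 5]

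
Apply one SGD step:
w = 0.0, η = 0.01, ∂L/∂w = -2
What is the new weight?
w_new = 0.02

w_new = w - η·∂L/∂w = 0.0 - 0.01×(-2) = 0.0 - (-0.02) = 0.02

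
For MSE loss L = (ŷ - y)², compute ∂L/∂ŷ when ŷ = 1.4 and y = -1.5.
∂L/∂ŷ = 5.8

∂L/∂ŷ = 2(ŷ - y) = 2(1.4 - -1.5) = 2(2.9) = 5.8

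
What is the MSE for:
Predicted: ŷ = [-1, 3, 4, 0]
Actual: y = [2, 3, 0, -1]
MSE = 6.5

MSE = (1/4)((-1-2)² + (3-3)² + (4-0)² + (0--1)²) = (1/4)(9 + 0 + 16 + 1) = 6.5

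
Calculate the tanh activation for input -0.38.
-0.3627

tanh(-0.38) = (e^(-0.38) - e^(0.38))/(e^(-0.38) + e^(0.38)) = -0.3627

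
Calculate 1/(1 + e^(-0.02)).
0.505

sigmoid(0.02) = 1/(1 + e^(-0.02)) = 1/(1 + 0.9802) = 0.505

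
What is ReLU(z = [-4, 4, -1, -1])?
h = [0, 4, 0, 0]

ReLU applied element-wise: max(0,-4)=0, max(0,4)=4, max(0,-1)=0, max(0,-1)=0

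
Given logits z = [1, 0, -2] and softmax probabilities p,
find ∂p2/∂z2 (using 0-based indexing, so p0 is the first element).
∂p2/∂z2 = 0.03389

p = softmax(z) = [0.7054, 0.2595, 0.03512]
p2 = 0.03512

∂p2/∂z2 = p2(1 - p2) = 0.03512 × (1 - 0.03512) = 0.03389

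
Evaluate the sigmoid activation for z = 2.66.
0.9346

sigmoid(2.66) = 1/(1 + e^(-2.66)) = 1/(1 + 0.06995) = 0.9346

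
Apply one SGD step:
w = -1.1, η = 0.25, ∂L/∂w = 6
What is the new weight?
w_new = -2.6

w_new = w - η·∂L/∂w = -1.1 - 0.25×(6) = -1.1 - (1.5) = -2.6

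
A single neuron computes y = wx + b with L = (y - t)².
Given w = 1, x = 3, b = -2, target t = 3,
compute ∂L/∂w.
∂L/∂w = -12

y = wx + b = (1)(3) + -2 = 1
∂L/∂y = 2(y - t) = 2(1 - 3) = -4
∂y/∂w = x = 3
∂L/∂w = ∂L/∂y · ∂y/∂w = -4 × 3 = -12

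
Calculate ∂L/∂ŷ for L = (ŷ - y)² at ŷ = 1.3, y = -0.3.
∂L/∂ŷ = 3.2

∂L/∂ŷ = 2(ŷ - y) = 2(1.3 - -0.3) = 2(1.6) = 3.2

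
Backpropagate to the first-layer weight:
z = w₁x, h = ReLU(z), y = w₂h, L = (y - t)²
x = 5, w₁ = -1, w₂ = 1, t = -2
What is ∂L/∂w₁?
∂L/∂w₁ = 0

Forward pass:
z = w₁x = -1×5 = -5
h = ReLU(-5) = 0
y = w₂h = 1×0 = 0

Backward pass:
∂L/∂y = 2(y - t) = 2(0 - -2) = 4
∂y/∂h = w₂ = 1
∂h/∂z = 0 (ReLU derivative)
∂z/∂w₁ = x = 5

∂L/∂w₁ = 4 × 1 × 0 × 5 = 0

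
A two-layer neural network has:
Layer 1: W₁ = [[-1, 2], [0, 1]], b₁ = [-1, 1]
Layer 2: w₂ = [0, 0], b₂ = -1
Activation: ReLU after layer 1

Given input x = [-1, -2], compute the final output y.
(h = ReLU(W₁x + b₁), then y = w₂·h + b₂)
y = -1

Layer 1 pre-activation: z₁ = [-4, -1]
After ReLU: h = [0, 0]
Layer 2 output: y = 0×0 + 0×0 + -1 = -1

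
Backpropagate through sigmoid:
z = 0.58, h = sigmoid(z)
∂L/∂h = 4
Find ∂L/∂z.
∂L/∂z = 0.9204

σ(0.58) = 0.6411
σ'(0.58) = σ(0.58)(1 - σ(0.58)) = 0.6411 × 0.3589 = 0.2301
∂L/∂z = ∂L/∂h · σ'(z) = 4 × 0.2301 = 0.9204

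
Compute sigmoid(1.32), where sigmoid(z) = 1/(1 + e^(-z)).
0.7892

sigmoid(1.32) = 1/(1 + e^(-1.32)) = 1/(1 + 0.2671) = 0.7892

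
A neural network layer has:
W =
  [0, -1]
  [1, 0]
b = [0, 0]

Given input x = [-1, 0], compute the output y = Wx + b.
y = [0, -1]

Wx = [0×-1 + -1×0, 1×-1 + 0×0]
   = [0, -1]
y = Wx + b = [0 + 0, -1 + 0] = [0, -1]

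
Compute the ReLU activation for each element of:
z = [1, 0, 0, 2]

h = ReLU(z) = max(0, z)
h = [1, 0, 0, 2]

ReLU applied element-wise: max(0,1)=1, max(0,0)=0, max(0,0)=0, max(0,2)=2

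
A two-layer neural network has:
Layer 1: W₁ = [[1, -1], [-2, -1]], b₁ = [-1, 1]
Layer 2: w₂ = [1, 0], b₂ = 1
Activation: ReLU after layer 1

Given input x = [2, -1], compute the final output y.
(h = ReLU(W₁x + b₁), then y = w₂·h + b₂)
y = 3

Layer 1 pre-activation: z₁ = [2, -2]
After ReLU: h = [2, 0]
Layer 2 output: y = 1×2 + 0×0 + 1 = 3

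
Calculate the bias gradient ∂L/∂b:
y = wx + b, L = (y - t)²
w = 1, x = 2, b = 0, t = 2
∂L/∂b = 0

y = wx + b = (1)(2) + 0 = 2
∂L/∂y = 2(y - t) = 2(2 - 2) = 0
∂y/∂b = 1
∂L/∂b = ∂L/∂y · ∂y/∂b = 0 × 1 = 0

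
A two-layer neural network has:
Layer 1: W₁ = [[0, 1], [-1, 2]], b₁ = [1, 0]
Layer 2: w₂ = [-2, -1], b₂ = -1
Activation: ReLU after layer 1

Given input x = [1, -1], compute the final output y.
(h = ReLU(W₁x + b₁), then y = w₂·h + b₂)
y = -1

Layer 1 pre-activation: z₁ = [0, -3]
After ReLU: h = [0, 0]
Layer 2 output: y = -2×0 + -1×0 + -1 = -1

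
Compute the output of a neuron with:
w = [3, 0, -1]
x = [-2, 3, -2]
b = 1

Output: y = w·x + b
y = -3

y = (3)(-2) + (0)(3) + (-1)(-2) + 1 = -3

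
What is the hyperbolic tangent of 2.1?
0.9705

tanh(2.1) = (e^(2.1) - e^(-2.1))/(e^(2.1) + e^(-2.1)) = 0.9705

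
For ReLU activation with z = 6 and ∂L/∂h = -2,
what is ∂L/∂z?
∂L/∂z = -2

h = ReLU(6) = 6
Since z > 0: ∂h/∂z = 1
∂L/∂z = ∂L/∂h · ∂h/∂z = -2 × 1 = -2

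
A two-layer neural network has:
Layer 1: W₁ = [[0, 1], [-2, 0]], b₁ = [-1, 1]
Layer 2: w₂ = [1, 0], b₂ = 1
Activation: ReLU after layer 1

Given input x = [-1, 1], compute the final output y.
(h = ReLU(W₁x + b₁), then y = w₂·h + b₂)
y = 1

Layer 1 pre-activation: z₁ = [0, 3]
After ReLU: h = [0, 3]
Layer 2 output: y = 1×0 + 0×3 + 1 = 1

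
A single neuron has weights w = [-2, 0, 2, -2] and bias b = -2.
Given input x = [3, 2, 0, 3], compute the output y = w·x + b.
y = -14

y = (-2)(3) + (0)(2) + (2)(0) + (-2)(3) + -2 = -14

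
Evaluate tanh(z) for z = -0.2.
-0.1974

tanh(-0.2) = (e^(-0.2) - e^(0.2))/(e^(-0.2) + e^(0.2)) = -0.1974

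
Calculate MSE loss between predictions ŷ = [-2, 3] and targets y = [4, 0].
MSE = 22.5

MSE = (1/2)((-2-4)² + (3-0)²) = (1/2)(36 + 9) = 22.5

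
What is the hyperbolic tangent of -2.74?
-0.9917

tanh(-2.74) = (e^(-2.74) - e^(2.74))/(e^(-2.74) + e^(2.74)) = -0.9917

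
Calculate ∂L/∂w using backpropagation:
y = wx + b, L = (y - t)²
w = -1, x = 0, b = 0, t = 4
∂L/∂w = 0

y = wx + b = (-1)(0) + 0 = 0
∂L/∂y = 2(y - t) = 2(0 - 4) = -8
∂y/∂w = x = 0
∂L/∂w = ∂L/∂y · ∂y/∂w = -8 × 0 = 0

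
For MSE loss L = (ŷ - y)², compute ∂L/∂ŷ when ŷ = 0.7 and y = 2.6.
∂L/∂ŷ = -3.8

∂L/∂ŷ = 2(ŷ - y) = 2(0.7 - 2.6) = 2(-1.9) = -3.8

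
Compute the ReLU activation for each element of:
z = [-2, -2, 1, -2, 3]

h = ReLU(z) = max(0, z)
h = [0, 0, 1, 0, 3]

ReLU applied element-wise: max(0,-2)=0, max(0,-2)=0, max(0,1)=1, max(0,-2)=0, max(0,3)=3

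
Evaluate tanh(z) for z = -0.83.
-0.6805

tanh(-0.83) = (e^(-0.83) - e^(0.83))/(e^(-0.83) + e^(0.83)) = -0.6805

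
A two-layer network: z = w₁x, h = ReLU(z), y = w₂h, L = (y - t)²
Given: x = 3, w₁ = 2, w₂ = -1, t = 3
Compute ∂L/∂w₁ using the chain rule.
∂L/∂w₁ = 54

Forward pass:
z = w₁x = 2×3 = 6
h = ReLU(6) = 6
y = w₂h = -1×6 = -6

Backward pass:
∂L/∂y = 2(y - t) = 2(-6 - 3) = -18
∂y/∂h = w₂ = -1
∂h/∂z = 1 (ReLU derivative)
∂z/∂w₁ = x = 3

∂L/∂w₁ = -18 × -1 × 1 × 3 = 54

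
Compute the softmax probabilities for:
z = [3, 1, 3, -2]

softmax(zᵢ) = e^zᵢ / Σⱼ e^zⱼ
p = [0.4668, 0.0632, 0.4668, 0.0031]

exp(z) = [20.09, 2.718, 20.09, 0.1353]
Sum = 43.02
p = [0.4668, 0.0632, 0.4668, 0.0031]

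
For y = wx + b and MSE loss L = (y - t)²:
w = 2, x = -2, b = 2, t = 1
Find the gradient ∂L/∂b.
∂L/∂b = -6

y = wx + b = (2)(-2) + 2 = -2
∂L/∂y = 2(y - t) = 2(-2 - 1) = -6
∂y/∂b = 1
∂L/∂b = ∂L/∂y · ∂y/∂b = -6 × 1 = -6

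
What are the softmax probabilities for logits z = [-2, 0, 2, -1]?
p = [0.0152, 0.1125, 0.831, 0.0414]

exp(z) = [0.1353, 1, 7.389, 0.3679]
Sum = 8.892
p = [0.0152, 0.1125, 0.831, 0.0414]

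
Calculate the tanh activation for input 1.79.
0.9458

tanh(1.79) = (e^(1.79) - e^(-1.79))/(e^(1.79) + e^(-1.79)) = 0.9458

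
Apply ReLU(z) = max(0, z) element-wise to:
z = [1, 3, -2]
h = [1, 3, 0]

ReLU applied element-wise: max(0,1)=1, max(0,3)=3, max(0,-2)=0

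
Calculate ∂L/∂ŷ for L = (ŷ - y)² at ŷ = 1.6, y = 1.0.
∂L/∂ŷ = 1.2

∂L/∂ŷ = 2(ŷ - y) = 2(1.6 - 1.0) = 2(0.6) = 1.2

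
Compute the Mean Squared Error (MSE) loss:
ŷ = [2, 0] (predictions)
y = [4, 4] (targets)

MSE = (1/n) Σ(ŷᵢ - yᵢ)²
MSE = 10

MSE = (1/2)((2-4)² + (0-4)²) = (1/2)(4 + 16) = 10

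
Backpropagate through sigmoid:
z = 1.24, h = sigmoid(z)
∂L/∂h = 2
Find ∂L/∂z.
∂L/∂z = 0.3481

σ(1.24) = 0.7756
σ'(1.24) = σ(1.24)(1 - σ(1.24)) = 0.7756 × 0.2244 = 0.1741
∂L/∂z = ∂L/∂h · σ'(z) = 2 × 0.1741 = 0.3481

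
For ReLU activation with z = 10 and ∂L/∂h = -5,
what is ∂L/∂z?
∂L/∂z = -5

h = ReLU(10) = 10
Since z > 0: ∂h/∂z = 1
∂L/∂z = ∂L/∂h · ∂h/∂z = -5 × 1 = -5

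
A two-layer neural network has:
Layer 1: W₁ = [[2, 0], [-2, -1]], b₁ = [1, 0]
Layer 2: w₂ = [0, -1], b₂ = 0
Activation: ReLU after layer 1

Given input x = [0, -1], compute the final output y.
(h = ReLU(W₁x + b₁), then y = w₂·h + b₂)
y = -1

Layer 1 pre-activation: z₁ = [1, 1]
After ReLU: h = [1, 1]
Layer 2 output: y = 0×1 + -1×1 + 0 = -1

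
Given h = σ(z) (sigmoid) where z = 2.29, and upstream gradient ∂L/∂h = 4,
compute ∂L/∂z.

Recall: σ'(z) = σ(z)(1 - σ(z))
∂L/∂z = 0.334

σ(2.29) = 0.908
σ'(2.29) = σ(2.29)(1 - σ(2.29)) = 0.908 × 0.09195 = 0.0835
∂L/∂z = ∂L/∂h · σ'(z) = 4 × 0.0835 = 0.334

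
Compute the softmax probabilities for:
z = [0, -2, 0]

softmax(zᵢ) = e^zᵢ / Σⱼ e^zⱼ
p = [0.4683, 0.0634, 0.4683]

exp(z) = [1, 0.1353, 1]
Sum = 2.135
p = [0.4683, 0.0634, 0.4683]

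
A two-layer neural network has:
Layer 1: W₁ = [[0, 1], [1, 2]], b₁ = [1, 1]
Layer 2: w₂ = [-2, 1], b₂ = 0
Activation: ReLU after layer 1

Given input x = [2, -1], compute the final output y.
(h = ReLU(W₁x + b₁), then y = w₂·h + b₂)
y = 1

Layer 1 pre-activation: z₁ = [0, 1]
After ReLU: h = [0, 1]
Layer 2 output: y = -2×0 + 1×1 + 0 = 1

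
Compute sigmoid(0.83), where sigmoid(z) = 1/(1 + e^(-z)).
0.6964

sigmoid(0.83) = 1/(1 + e^(-0.83)) = 1/(1 + 0.436) = 0.6964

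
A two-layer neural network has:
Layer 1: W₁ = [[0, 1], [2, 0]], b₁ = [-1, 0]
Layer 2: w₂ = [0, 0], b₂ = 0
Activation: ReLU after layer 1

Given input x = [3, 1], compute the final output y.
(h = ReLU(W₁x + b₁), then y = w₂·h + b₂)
y = 0

Layer 1 pre-activation: z₁ = [0, 6]
After ReLU: h = [0, 6]
Layer 2 output: y = 0×0 + 0×6 + 0 = 0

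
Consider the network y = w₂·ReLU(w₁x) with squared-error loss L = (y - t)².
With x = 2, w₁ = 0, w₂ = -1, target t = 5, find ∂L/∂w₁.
∂L/∂w₁ = 0

Forward pass:
z = w₁x = 0×2 = 0
h = ReLU(0) = 0
y = w₂h = -1×0 = 0

Backward pass:
∂L/∂y = 2(y - t) = 2(0 - 5) = -10
∂y/∂h = w₂ = -1
∂h/∂z = 0 (ReLU derivative)
∂z/∂w₁ = x = 2

∂L/∂w₁ = -10 × -1 × 0 × 2 = 0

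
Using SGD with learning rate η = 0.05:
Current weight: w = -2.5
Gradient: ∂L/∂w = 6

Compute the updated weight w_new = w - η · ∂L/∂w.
w_new = -2.8

w_new = w - η·∂L/∂w = -2.5 - 0.05×(6) = -2.5 - (0.3) = -2.8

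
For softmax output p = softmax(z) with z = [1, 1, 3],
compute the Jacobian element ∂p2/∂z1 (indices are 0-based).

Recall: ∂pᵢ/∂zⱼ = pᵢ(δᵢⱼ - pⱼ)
∂p2/∂z1 = -0.08382

p = softmax(z) = [0.1065, 0.1065, 0.787]
p2 = 0.787, p1 = 0.1065

∂p2/∂z1 = -p2 × p1 = -0.787 × 0.1065 = -0.08382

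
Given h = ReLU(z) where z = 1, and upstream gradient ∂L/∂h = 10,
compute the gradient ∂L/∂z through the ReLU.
∂L/∂z = 10

h = ReLU(1) = 1
Since z > 0: ∂h/∂z = 1
∂L/∂z = ∂L/∂h · ∂h/∂z = 10 × 1 = 10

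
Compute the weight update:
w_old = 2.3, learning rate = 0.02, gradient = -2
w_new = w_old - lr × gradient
w_new = 2.34

w_new = w - η·∂L/∂w = 2.3 - 0.02×(-2) = 2.3 - (-0.04) = 2.34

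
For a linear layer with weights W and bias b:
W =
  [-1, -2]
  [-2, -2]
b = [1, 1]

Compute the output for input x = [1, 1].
y = [-2, -3]

Wx = [-1×1 + -2×1, -2×1 + -2×1]
   = [-3, -4]
y = Wx + b = [-3 + 1, -4 + 1] = [-2, -3]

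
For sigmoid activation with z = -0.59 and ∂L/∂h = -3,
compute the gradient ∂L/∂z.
∂L/∂z = -0.6883

σ(-0.59) = 0.3566
σ'(-0.59) = σ(-0.59)(1 - σ(-0.59)) = 0.3566 × 0.6434 = 0.2294
∂L/∂z = ∂L/∂h · σ'(z) = -3 × 0.2294 = -0.6883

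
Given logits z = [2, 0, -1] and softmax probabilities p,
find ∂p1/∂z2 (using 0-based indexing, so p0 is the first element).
∂p1/∂z2 = -0.004797

p = softmax(z) = [0.8438, 0.1142, 0.04201]
p1 = 0.1142, p2 = 0.04201

∂p1/∂z2 = -p1 × p2 = -0.1142 × 0.04201 = -0.004797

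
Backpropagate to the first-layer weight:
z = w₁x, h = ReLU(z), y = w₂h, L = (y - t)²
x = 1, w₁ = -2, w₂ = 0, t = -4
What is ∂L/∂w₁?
∂L/∂w₁ = 0

Forward pass:
z = w₁x = -2×1 = -2
h = ReLU(-2) = 0
y = w₂h = 0×0 = 0

Backward pass:
∂L/∂y = 2(y - t) = 2(0 - -4) = 8
∂y/∂h = w₂ = 0
∂h/∂z = 0 (ReLU derivative)
∂z/∂w₁ = x = 1

∂L/∂w₁ = 8 × 0 × 0 × 1 = 0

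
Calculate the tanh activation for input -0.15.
-0.1489

tanh(-0.15) = (e^(-0.15) - e^(0.15))/(e^(-0.15) + e^(0.15)) = -0.1489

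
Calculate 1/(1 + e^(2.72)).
0.0618

sigmoid(-2.72) = 1/(1 + e^(2.72)) = 1/(1 + 15.18) = 0.0618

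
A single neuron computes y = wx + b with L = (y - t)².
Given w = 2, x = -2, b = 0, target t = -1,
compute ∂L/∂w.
∂L/∂w = 12

y = wx + b = (2)(-2) + 0 = -4
∂L/∂y = 2(y - t) = 2(-4 - -1) = -6
∂y/∂w = x = -2
∂L/∂w = ∂L/∂y · ∂y/∂w = -6 × -2 = 12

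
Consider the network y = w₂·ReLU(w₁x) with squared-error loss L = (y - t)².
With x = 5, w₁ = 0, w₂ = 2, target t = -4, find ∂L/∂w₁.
∂L/∂w₁ = 0

Forward pass:
z = w₁x = 0×5 = 0
h = ReLU(0) = 0
y = w₂h = 2×0 = 0

Backward pass:
∂L/∂y = 2(y - t) = 2(0 - -4) = 8
∂y/∂h = w₂ = 2
∂h/∂z = 0 (ReLU derivative)
∂z/∂w₁ = x = 5

∂L/∂w₁ = 8 × 2 × 0 × 5 = 0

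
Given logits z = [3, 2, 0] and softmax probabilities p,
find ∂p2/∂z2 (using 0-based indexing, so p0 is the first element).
∂p2/∂z2 = 0.03389

p = softmax(z) = [0.7054, 0.2595, 0.03512]
p2 = 0.03512

∂p2/∂z2 = p2(1 - p2) = 0.03512 × (1 - 0.03512) = 0.03389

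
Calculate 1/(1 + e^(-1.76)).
0.8532

sigmoid(1.76) = 1/(1 + e^(-1.76)) = 1/(1 + 0.172) = 0.8532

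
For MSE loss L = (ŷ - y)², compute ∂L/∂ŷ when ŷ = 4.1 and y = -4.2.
∂L/∂ŷ = 16.6

∂L/∂ŷ = 2(ŷ - y) = 2(4.1 - -4.2) = 2(8.3) = 16.6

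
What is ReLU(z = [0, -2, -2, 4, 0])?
h = [0, 0, 0, 4, 0]

ReLU applied element-wise: max(0,0)=0, max(0,-2)=0, max(0,-2)=0, max(0,4)=4, max(0,0)=0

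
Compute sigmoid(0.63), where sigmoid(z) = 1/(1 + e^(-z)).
0.6525

sigmoid(0.63) = 1/(1 + e^(-0.63)) = 1/(1 + 0.5326) = 0.6525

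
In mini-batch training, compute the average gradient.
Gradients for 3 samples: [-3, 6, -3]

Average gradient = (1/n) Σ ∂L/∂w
Average gradient = 0

Average = (1/3)(-3 + 6 + -3) = 0/3 = 0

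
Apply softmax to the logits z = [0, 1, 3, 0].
p = [0.0403, 0.1096, 0.8098, 0.0403]

exp(z) = [1, 2.718, 20.09, 1]
Sum = 24.8
p = [0.0403, 0.1096, 0.8098, 0.0403]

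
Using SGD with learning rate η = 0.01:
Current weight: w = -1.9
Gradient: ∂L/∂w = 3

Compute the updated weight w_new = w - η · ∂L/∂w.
w_new = -1.93

w_new = w - η·∂L/∂w = -1.9 - 0.01×(3) = -1.9 - (0.03) = -1.93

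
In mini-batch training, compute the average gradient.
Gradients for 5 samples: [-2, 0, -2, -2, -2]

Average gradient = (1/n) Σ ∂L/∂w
Average gradient = -1.6

Average = (1/5)(-2 + 0 + -2 + -2 + -2) = -8/5 = -1.6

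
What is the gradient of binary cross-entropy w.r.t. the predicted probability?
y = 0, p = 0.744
∂L/∂p = 3.906

∂L/∂p = -y/p + (1-y)/(1-p) = 0 + 1/0.256 = 3.906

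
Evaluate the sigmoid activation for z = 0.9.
0.7109

sigmoid(0.9) = 1/(1 + e^(-0.9)) = 1/(1 + 0.4066) = 0.7109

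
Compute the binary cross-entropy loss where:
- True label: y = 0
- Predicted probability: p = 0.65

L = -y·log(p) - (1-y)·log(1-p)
L = 1.05

L = -0·log(0.65) - 1·log(0.35) = -log(0.35) = 1.05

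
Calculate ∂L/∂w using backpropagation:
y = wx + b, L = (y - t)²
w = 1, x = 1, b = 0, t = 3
∂L/∂w = -4

y = wx + b = (1)(1) + 0 = 1
∂L/∂y = 2(y - t) = 2(1 - 3) = -4
∂y/∂w = x = 1
∂L/∂w = ∂L/∂y · ∂y/∂w = -4 × 1 = -4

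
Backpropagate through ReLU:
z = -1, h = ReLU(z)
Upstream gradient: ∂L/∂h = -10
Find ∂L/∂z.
∂L/∂z = 0

h = ReLU(-1) = 0
Since z < 0: ∂h/∂z = 0
∂L/∂z = ∂L/∂h · ∂h/∂z = -10 × 0 = 0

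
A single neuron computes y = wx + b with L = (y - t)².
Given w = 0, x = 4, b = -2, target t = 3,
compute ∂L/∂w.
∂L/∂w = -40

y = wx + b = (0)(4) + -2 = -2
∂L/∂y = 2(y - t) = 2(-2 - 3) = -10
∂y/∂w = x = 4
∂L/∂w = ∂L/∂y · ∂y/∂w = -10 × 4 = -40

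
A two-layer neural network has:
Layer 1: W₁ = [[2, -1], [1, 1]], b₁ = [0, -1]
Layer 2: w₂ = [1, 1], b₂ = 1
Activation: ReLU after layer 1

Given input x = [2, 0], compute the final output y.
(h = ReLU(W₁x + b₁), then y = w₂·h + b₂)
y = 6

Layer 1 pre-activation: z₁ = [4, 1]
After ReLU: h = [4, 1]
Layer 2 output: y = 1×4 + 1×1 + 1 = 6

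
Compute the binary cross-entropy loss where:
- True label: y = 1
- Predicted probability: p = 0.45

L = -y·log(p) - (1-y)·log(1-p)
L = 0.7985

L = -1·log(0.45) - 0·log(0.55) = -log(0.45) = 0.7985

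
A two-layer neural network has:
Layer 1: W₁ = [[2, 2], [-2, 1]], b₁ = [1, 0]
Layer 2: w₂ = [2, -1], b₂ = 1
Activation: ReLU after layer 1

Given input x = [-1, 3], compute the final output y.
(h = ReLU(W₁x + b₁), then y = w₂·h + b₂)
y = 6

Layer 1 pre-activation: z₁ = [5, 5]
After ReLU: h = [5, 5]
Layer 2 output: y = 2×5 + -1×5 + 1 = 6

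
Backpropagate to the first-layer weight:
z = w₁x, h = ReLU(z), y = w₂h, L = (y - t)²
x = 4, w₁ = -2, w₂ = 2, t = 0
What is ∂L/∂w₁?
∂L/∂w₁ = 0

Forward pass:
z = w₁x = -2×4 = -8
h = ReLU(-8) = 0
y = w₂h = 2×0 = 0

Backward pass:
∂L/∂y = 2(y - t) = 2(0 - 0) = 0
∂y/∂h = w₂ = 2
∂h/∂z = 0 (ReLU derivative)
∂z/∂w₁ = x = 4

∂L/∂w₁ = 0 × 2 × 0 × 4 = 0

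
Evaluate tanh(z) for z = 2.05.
0.9674

tanh(2.05) = (e^(2.05) - e^(-2.05))/(e^(2.05) + e^(-2.05)) = 0.9674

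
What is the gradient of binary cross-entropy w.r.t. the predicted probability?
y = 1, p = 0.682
∂L/∂p = -1.466

∂L/∂p = -y/p + (1-y)/(1-p) = -1/0.682 + 0 = -1.466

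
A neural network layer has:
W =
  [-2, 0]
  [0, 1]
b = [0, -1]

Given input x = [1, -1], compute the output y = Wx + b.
y = [-2, -2]

Wx = [-2×1 + 0×-1, 0×1 + 1×-1]
   = [-2, -1]
y = Wx + b = [-2 + 0, -1 + -1] = [-2, -2]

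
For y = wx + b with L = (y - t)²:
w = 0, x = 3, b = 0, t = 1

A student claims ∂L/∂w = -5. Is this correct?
Incorrect

y = (0)(3) + 0 = 0
∂L/∂y = 2(y - t) = 2(0 - 1) = -2
∂y/∂w = x = 3
∂L/∂w = -2 × 3 = -6

Claimed value: -5
Incorrect: The correct gradient is -6.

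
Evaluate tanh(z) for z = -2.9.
-0.994

tanh(-2.9) = (e^(-2.9) - e^(2.9))/(e^(-2.9) + e^(2.9)) = -0.994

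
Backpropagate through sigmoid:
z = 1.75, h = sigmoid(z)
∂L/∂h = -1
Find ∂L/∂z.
∂L/∂z = -0.1261

σ(1.75) = 0.852
σ'(1.75) = σ(1.75)(1 - σ(1.75)) = 0.852 × 0.148 = 0.1261
∂L/∂z = ∂L/∂h · σ'(z) = -1 × 0.1261 = -0.1261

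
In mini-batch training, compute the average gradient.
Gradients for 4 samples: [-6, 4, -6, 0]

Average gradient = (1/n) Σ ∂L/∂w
Average gradient = -2

Average = (1/4)(-6 + 4 + -6 + 0) = -8/4 = -2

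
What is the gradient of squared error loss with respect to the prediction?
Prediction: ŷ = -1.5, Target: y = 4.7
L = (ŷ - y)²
∂L/∂ŷ = -12.4

∂L/∂ŷ = 2(ŷ - y) = 2(-1.5 - 4.7) = 2(-6.2) = -12.4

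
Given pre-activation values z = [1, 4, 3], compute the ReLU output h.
h = [1, 4, 3]

ReLU applied element-wise: max(0,1)=1, max(0,4)=4, max(0,3)=3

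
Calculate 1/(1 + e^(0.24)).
0.4403

sigmoid(-0.24) = 1/(1 + e^(0.24)) = 1/(1 + 1.271) = 0.4403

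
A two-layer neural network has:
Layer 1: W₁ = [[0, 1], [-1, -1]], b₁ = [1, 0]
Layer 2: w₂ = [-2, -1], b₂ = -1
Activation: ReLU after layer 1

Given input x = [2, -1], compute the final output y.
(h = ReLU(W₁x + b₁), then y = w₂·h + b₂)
y = -1

Layer 1 pre-activation: z₁ = [0, -1]
After ReLU: h = [0, 0]
Layer 2 output: y = -2×0 + -1×0 + -1 = -1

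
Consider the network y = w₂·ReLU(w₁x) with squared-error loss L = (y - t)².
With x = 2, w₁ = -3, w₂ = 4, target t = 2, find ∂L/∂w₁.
∂L/∂w₁ = 0

Forward pass:
z = w₁x = -3×2 = -6
h = ReLU(-6) = 0
y = w₂h = 4×0 = 0

Backward pass:
∂L/∂y = 2(y - t) = 2(0 - 2) = -4
∂y/∂h = w₂ = 4
∂h/∂z = 0 (ReLU derivative)
∂z/∂w₁ = x = 2

∂L/∂w₁ = -4 × 4 × 0 × 2 = 0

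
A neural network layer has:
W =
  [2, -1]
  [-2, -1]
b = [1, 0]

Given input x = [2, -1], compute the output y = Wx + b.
y = [6, -3]

Wx = [2×2 + -1×-1, -2×2 + -1×-1]
   = [5, -3]
y = Wx + b = [5 + 1, -3 + 0] = [6, -3]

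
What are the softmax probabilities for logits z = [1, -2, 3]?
p = [0.1185, 0.0059, 0.8756]

exp(z) = [2.718, 0.1353, 20.09]
Sum = 22.94
p = [0.1185, 0.0059, 0.8756]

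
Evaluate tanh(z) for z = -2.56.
-0.9881

tanh(-2.56) = (e^(-2.56) - e^(2.56))/(e^(-2.56) + e^(2.56)) = -0.9881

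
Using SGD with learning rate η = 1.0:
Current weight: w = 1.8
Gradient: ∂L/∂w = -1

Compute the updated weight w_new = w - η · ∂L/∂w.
w_new = 2.8

w_new = w - η·∂L/∂w = 1.8 - 1.0×(-1) = 1.8 - (-1) = 2.8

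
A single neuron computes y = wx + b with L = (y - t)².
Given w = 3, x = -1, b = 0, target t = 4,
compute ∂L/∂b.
∂L/∂b = -14

y = wx + b = (3)(-1) + 0 = -3
∂L/∂y = 2(y - t) = 2(-3 - 4) = -14
∂y/∂b = 1
∂L/∂b = ∂L/∂y · ∂y/∂b = -14 × 1 = -14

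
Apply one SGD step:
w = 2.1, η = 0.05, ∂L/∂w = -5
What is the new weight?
w_new = 2.35

w_new = w - η·∂L/∂w = 2.1 - 0.05×(-5) = 2.1 - (-0.25) = 2.35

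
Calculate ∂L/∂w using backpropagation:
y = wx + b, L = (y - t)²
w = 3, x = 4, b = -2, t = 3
∂L/∂w = 56

y = wx + b = (3)(4) + -2 = 10
∂L/∂y = 2(y - t) = 2(10 - 3) = 14
∂y/∂w = x = 4
∂L/∂w = ∂L/∂y · ∂y/∂w = 14 × 4 = 56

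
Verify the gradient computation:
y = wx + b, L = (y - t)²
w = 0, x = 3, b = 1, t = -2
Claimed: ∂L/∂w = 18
Correct

y = (0)(3) + 1 = 1
∂L/∂y = 2(y - t) = 2(1 - -2) = 6
∂y/∂w = x = 3
∂L/∂w = 6 × 3 = 18

Claimed value: 18
Correct: The correct gradient is 18.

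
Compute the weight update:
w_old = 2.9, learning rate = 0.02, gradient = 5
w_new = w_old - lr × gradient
w_new = 2.8

w_new = w - η·∂L/∂w = 2.9 - 0.02×(5) = 2.9 - (0.1) = 2.8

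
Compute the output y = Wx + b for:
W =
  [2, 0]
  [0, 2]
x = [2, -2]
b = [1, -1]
y = [5, -5]

Wx = [2×2 + 0×-2, 0×2 + 2×-2]
   = [4, -4]
y = Wx + b = [4 + 1, -4 + -1] = [5, -5]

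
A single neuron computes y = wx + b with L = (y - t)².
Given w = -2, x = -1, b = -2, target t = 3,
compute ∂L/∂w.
∂L/∂w = 6

y = wx + b = (-2)(-1) + -2 = 0
∂L/∂y = 2(y - t) = 2(0 - 3) = -6
∂y/∂w = x = -1
∂L/∂w = ∂L/∂y · ∂y/∂w = -6 × -1 = 6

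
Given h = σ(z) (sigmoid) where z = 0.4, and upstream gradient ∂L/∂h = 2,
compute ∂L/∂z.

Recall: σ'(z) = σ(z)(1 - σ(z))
∂L/∂z = 0.4805

σ(0.4) = 0.5987
σ'(0.4) = σ(0.4)(1 - σ(0.4)) = 0.5987 × 0.4013 = 0.2403
∂L/∂z = ∂L/∂h · σ'(z) = 2 × 0.2403 = 0.4805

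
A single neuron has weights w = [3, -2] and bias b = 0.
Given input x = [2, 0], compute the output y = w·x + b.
y = 6

y = (3)(2) + (-2)(0) + 0 = 6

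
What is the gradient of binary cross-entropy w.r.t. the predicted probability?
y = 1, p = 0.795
∂L/∂p = -1.258

∂L/∂p = -y/p + (1-y)/(1-p) = -1/0.795 + 0 = -1.258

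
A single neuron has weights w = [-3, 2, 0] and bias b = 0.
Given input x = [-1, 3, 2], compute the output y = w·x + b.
y = 9

y = (-3)(-1) + (2)(3) + (0)(2) + 0 = 9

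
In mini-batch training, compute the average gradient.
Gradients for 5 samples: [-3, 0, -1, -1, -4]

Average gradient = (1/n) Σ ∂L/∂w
Average gradient = -1.8

Average = (1/5)(-3 + 0 + -1 + -1 + -4) = -9/5 = -1.8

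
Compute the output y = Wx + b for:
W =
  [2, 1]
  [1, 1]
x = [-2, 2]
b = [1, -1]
y = [-1, -1]

Wx = [2×-2 + 1×2, 1×-2 + 1×2]
   = [-2, 0]
y = Wx + b = [-2 + 1, 0 + -1] = [-1, -1]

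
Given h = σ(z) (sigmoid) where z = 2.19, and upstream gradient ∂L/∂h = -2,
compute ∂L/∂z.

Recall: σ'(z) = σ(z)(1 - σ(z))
∂L/∂z = -0.181

σ(2.19) = 0.8993
σ'(2.19) = σ(2.19)(1 - σ(2.19)) = 0.8993 × 0.1007 = 0.09052
∂L/∂z = ∂L/∂h · σ'(z) = -2 × 0.09052 = -0.181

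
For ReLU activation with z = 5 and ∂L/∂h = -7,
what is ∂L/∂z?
∂L/∂z = -7

h = ReLU(5) = 5
Since z > 0: ∂h/∂z = 1
∂L/∂z = ∂L/∂h · ∂h/∂z = -7 × 1 = -7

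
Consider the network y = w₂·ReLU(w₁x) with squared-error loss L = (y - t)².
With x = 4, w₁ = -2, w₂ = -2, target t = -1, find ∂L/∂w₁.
∂L/∂w₁ = 0

Forward pass:
z = w₁x = -2×4 = -8
h = ReLU(-8) = 0
y = w₂h = -2×0 = 0

Backward pass:
∂L/∂y = 2(y - t) = 2(0 - -1) = 2
∂y/∂h = w₂ = -2
∂h/∂z = 0 (ReLU derivative)
∂z/∂w₁ = x = 4

∂L/∂w₁ = 2 × -2 × 0 × 4 = 0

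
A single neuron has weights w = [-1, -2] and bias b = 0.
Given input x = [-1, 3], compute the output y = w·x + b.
y = -5

y = (-1)(-1) + (-2)(3) + 0 = -5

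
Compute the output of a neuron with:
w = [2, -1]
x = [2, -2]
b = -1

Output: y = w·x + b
y = 5

y = (2)(2) + (-1)(-2) + -1 = 5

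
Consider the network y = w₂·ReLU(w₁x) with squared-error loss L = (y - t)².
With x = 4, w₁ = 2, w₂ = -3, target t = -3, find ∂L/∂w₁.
∂L/∂w₁ = 504

Forward pass:
z = w₁x = 2×4 = 8
h = ReLU(8) = 8
y = w₂h = -3×8 = -24

Backward pass:
∂L/∂y = 2(y - t) = 2(-24 - -3) = -42
∂y/∂h = w₂ = -3
∂h/∂z = 1 (ReLU derivative)
∂z/∂w₁ = x = 4

∂L/∂w₁ = -42 × -3 × 1 × 4 = 504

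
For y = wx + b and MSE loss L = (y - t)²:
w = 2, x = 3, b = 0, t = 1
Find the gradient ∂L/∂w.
∂L/∂w = 30

y = wx + b = (2)(3) + 0 = 6
∂L/∂y = 2(y - t) = 2(6 - 1) = 10
∂y/∂w = x = 3
∂L/∂w = ∂L/∂y · ∂y/∂w = 10 × 3 = 30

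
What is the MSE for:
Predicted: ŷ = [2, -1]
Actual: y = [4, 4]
MSE = 14.5

MSE = (1/2)((2-4)² + (-1-4)²) = (1/2)(4 + 25) = 14.5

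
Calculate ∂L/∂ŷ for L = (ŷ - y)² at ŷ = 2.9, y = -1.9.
∂L/∂ŷ = 9.6

∂L/∂ŷ = 2(ŷ - y) = 2(2.9 - -1.9) = 2(4.8) = 9.6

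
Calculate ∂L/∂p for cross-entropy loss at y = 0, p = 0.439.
∂L/∂p = 1.783

∂L/∂p = -y/p + (1-y)/(1-p) = 0 + 1/0.561 = 1.783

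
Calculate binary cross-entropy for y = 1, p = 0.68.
L = 0.3857

L = -1·log(0.68) - 0·log(0.32) = -log(0.68) = 0.3857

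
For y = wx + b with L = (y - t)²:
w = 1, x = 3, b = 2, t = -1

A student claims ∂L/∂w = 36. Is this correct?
Correct

y = (1)(3) + 2 = 5
∂L/∂y = 2(y - t) = 2(5 - -1) = 12
∂y/∂w = x = 3
∂L/∂w = 12 × 3 = 36

Claimed value: 36
Correct: The correct gradient is 36.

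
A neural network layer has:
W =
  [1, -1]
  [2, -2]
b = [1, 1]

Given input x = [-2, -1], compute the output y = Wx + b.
y = [0, -1]

Wx = [1×-2 + -1×-1, 2×-2 + -2×-1]
   = [-1, -2]
y = Wx + b = [-1 + 1, -2 + 1] = [0, -1]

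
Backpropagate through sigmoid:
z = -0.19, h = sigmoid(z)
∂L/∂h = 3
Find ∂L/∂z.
∂L/∂z = 0.7433

σ(-0.19) = 0.4526
σ'(-0.19) = σ(-0.19)(1 - σ(-0.19)) = 0.4526 × 0.5474 = 0.2478
∂L/∂z = ∂L/∂h · σ'(z) = 3 × 0.2478 = 0.7433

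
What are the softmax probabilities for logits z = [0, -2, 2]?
p = [0.1173, 0.0159, 0.8668]

exp(z) = [1, 0.1353, 7.389]
Sum = 8.524
p = [0.1173, 0.0159, 0.8668]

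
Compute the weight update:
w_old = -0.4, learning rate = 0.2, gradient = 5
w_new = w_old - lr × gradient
w_new = -1.4

w_new = w - η·∂L/∂w = -0.4 - 0.2×(5) = -0.4 - (1) = -1.4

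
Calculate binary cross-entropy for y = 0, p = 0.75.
L = 1.386

L = -0·log(0.75) - 1·log(0.25) = -log(0.25) = 1.386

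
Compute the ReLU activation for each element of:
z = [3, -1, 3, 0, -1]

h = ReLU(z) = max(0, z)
h = [3, 0, 3, 0, 0]

ReLU applied element-wise: max(0,3)=3, max(0,-1)=0, max(0,3)=3, max(0,0)=0, max(0,-1)=0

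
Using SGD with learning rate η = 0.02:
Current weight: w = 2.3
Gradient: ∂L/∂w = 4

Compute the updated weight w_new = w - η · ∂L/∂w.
w_new = 2.22

w_new = w - η·∂L/∂w = 2.3 - 0.02×(4) = 2.3 - (0.08) = 2.22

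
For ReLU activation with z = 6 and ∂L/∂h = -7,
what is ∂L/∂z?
∂L/∂z = -7

h = ReLU(6) = 6
Since z > 0: ∂h/∂z = 1
∂L/∂z = ∂L/∂h · ∂h/∂z = -7 × 1 = -7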